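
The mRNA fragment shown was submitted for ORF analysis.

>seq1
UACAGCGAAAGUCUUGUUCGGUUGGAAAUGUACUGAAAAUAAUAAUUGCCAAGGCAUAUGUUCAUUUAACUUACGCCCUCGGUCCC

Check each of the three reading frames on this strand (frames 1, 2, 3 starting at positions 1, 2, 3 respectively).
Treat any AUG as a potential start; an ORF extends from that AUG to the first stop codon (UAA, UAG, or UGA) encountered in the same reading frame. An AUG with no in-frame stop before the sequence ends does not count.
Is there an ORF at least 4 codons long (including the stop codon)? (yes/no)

yes

Frame 1: UAC AGC GAA AGU CUU GUU CGG UUG GAA AUG UAC UGA AAA UAA UAA UUG CCA AGG CAU AUG UUC AUU UAA CUU ACG CCC UCG GUC — AUG at 28, stop UGA at 34 → 9 nt; AUG at 58, stop UAA at 67 → 12 nt.
Frame 2: ACA GCG AAA GUC UUG UUC GGU UGG AAA UGU ACU GAA AAU AAU AAU UGC CAA GGC AUA UGU UCA UUU AAC UUA CGC CCU CGG UCC — no AUG→stop ORF.
Frame 3: CAG CGA AAG UCU UGU UCG GUU GGA AAU GUA CUG AAA AUA AUA AUU GCC AAG GCA UAU GUU CAU UUA ACU UAC GCC CUC GGU CCC — no AUG→stop ORF.
Frame 1 has an ORF of 4 codons (positions 58–69) ≥ 4, so yes.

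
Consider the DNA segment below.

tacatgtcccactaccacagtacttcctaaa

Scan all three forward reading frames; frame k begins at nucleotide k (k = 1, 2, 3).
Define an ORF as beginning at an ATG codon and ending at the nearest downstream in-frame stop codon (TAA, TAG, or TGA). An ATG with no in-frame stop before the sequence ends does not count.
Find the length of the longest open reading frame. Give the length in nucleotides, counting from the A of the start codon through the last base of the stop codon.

27

Frame 1: TAC ATG TCC CAC TAC CAC AGT ACT TCC TAA — ATG at 4, stop TAA at 28 → 27 nt.
Frame 2: ACA TGT CCC ACT ACC ACA GTA CTT CCT AAA — no ATG→stop ORF.
Frame 3: CAT GTC CCA CTA CCA CAG TAC TTC CTA — no ATG→stop ORF.
Longest: frame 1, positions 4–30, 27 nt = 9 codons = 8 aa. → 27 nucleotides.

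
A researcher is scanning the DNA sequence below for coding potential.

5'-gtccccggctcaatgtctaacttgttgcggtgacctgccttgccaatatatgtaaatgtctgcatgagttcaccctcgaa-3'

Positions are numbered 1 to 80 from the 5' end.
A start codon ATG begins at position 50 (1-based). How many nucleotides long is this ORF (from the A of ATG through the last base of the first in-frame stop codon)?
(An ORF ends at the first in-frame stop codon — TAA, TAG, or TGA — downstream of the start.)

6

Codons from position 50: ATG (50–52), TAA (53–55).
TAA is the first in-frame stop; ORF spans 50–55, 6 nucleotides.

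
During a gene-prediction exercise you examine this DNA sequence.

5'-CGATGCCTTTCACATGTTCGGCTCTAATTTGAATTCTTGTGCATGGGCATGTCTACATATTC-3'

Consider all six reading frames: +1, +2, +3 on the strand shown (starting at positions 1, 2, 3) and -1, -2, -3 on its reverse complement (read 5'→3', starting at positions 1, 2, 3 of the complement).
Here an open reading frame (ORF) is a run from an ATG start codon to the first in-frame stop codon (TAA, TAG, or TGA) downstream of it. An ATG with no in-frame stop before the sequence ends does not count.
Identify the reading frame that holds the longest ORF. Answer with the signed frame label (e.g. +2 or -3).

+3

Reverse complement (5'→3'): GAATATGTAGACATGCCCATGCACAAGAATTCAAATTAGAGCCGAACATGTGAAAGGCATCG
Frame +1: CGA TGC CTT TCA CAT GTT CGG CTC TAA TTT GAA TTC TTG TGC ATG GGC ATG TCT ACA TAT — no ATG→stop ORF.
Frame +2: GAT GCC TTT CAC ATG TTC GGC TCT AAT TTG AAT TCT TGT GCA TGG GCA TGT CTA CAT ATT — no ATG→stop ORF.
Frame +3: ATG CCT TTC ACA TGT TCG GCT CTA ATT TGA ATT CTT GTG CAT GGG CAT GTC TAC ATA TTC — ATG at 3, stop TGA at 30 → 30 nt.
Frame -1: GAA TAT GTA GAC ATG CCC ATG CAC AAG AAT TCA AAT TAG AGC CGA ACA TGT GAA AGG CAT — ATG at 13, stop TAG at 37 → 27 nt; ATG at 19, stop TAG at 37 → 21 nt.
Frame -2: AAT ATG TAG ACA TGC CCA TGC ACA AGA ATT CAA ATT AGA GCC GAA CAT GTG AAA GGC ATC — ATG at 5, stop TAG at 8 → 6 nt.
Frame -3: ATA TGT AGA CAT GCC CAT GCA CAA GAA TTC AAA TTA GAG CCG AAC ATG TGA AAG GCA TCG — ATG at 48, stop TGA at 51 → 6 nt.
Longest ORF is 30 nt in frame +3 (positions 3–32).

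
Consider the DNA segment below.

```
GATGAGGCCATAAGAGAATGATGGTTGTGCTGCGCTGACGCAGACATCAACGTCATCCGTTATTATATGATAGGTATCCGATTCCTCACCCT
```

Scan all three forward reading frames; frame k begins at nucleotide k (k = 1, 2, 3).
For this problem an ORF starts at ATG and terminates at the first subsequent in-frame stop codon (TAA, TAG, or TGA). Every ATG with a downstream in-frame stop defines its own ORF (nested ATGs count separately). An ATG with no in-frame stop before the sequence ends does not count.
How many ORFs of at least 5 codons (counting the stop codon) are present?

2

Frame 1: GAT GAG GCC ATA AGA GAA TGA TGG TTG TGC TGC GCT GAC GCA GAC ATC AAC GTC ATC CGT TAT TAT ATG ATA GGT ATC CGA TTC CTC ACC — no ATG→stop ORF.
Frame 2: ATG AGG CCA TAA GAG AAT GAT GGT TGT GCT GCG CTG ACG CAG ACA TCA ACG TCA TCC GTT ATT ATA TGA TAG GTA TCC GAT TCC TCA CCC — ATG at 2, stop TAA at 11 → 12 nt.
Frame 3: TGA GGC CAT AAG AGA ATG ATG GTT GTG CTG CGC TGA CGC AGA CAT CAA CGT CAT CCG TTA TTA TAT GAT AGG TAT CCG ATT CCT CAC CCT — ATG at 18, stop TGA at 36 → 21 nt; ATG at 21, stop TGA at 36 → 18 nt.
ORFs ≥ 5 codons: frame 3 18–38 (7 codons), frame 3 21–38 (6 codons). Count = 2.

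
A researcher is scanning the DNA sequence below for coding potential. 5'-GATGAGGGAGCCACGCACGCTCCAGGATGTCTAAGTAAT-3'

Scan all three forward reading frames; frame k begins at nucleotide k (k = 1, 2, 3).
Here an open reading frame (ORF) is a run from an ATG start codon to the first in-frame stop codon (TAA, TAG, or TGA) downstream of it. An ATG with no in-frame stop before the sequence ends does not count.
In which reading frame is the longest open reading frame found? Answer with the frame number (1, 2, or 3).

Frame 1: GAT GAG GGA GCC ACG CAC GCT CCA GGA TGT CTA AGT AAT — no ATG→stop ORF.
Frame 2: ATG AGG GAG CCA CGC ACG CTC CAG GAT GTC TAA GTA — ATG at 2, stop TAA at 32 → 33 nt.
Frame 3: TGA GGG AGC CAC GCA CGC TCC AGG ATG TCT AAG TAA — ATG at 27, stop TAA at 36 → 12 nt.
Longest ORF is 33 nt in frame 2 (positions 2–34).

2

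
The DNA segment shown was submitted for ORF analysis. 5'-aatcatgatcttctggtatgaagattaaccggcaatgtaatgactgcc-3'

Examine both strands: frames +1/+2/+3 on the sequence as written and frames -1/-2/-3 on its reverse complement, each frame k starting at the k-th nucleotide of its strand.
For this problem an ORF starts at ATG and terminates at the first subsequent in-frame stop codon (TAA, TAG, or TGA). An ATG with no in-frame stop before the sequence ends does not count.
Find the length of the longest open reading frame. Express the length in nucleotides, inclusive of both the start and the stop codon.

Reverse complement (5'→3'): GGCAGTCATTACATTGCCGGTTAATCTTCATACCAGAAGATCATGATT
Frame +1: AAT CAT GAT CTT CTG GTA TGA AGA TTA ACC GGC AAT GTA ATG ACT GCC — no ATG→stop ORF.
Frame +2: ATC ATG ATC TTC TGG TAT GAA GAT TAA CCG GCA ATG TAA TGA CTG — ATG at 5, stop TAA at 26 → 24 nt; ATG at 35, stop TAA at 38 → 6 nt.
Frame +3: TCA TGA TCT TCT GGT ATG AAG ATT AAC CGG CAA TGT AAT GAC TGC — no ATG→stop ORF.
Frame -1: GGC AGT CAT TAC ATT GCC GGT TAA TCT TCA TAC CAG AAG ATC ATG ATT — no ATG→stop ORF.
Frame -2: GCA GTC ATT ACA TTG CCG GTT AAT CTT CAT ACC AGA AGA TCA TGA — no ATG→stop ORF.
Frame -3: CAG TCA TTA CAT TGC CGG TTA ATC TTC ATA CCA GAA GAT CAT GAT — no ATG→stop ORF.
Longest: frame +2, positions 5–28, 24 nt = 8 codons = 7 aa. → 24 nucleotides.

24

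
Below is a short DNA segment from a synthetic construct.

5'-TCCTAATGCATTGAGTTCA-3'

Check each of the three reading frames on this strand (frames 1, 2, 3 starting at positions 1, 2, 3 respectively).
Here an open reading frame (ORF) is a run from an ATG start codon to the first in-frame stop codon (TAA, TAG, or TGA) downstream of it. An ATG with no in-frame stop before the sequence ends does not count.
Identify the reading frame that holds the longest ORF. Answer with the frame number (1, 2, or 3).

3

Frame 1: TCC TAA TGC ATT GAG TTC — no ATG→stop ORF.
Frame 2: CCT AAT GCA TTG AGT TCA — no ATG→stop ORF.
Frame 3: CTA ATG CAT TGA GTT — ATG at 6, stop TGA at 12 → 9 nt.
Longest ORF is 9 nt in frame 3 (positions 6–14).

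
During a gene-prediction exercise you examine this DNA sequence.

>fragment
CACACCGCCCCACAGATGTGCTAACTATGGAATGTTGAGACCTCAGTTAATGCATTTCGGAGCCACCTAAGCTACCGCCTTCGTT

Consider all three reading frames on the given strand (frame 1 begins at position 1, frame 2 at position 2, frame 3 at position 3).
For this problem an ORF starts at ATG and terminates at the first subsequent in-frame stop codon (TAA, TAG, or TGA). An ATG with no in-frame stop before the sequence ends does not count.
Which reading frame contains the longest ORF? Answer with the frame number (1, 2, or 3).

2

Frame 1: CAC ACC GCC CCA CAG ATG TGC TAA CTA TGG AAT GTT GAG ACC TCA GTT AAT GCA TTT CGG AGC CAC CTA AGC TAC CGC CTT CGT — ATG at 16, stop TAA at 22 → 9 nt.
Frame 2: ACA CCG CCC CAC AGA TGT GCT AAC TAT GGA ATG TTG AGA CCT CAG TTA ATG CAT TTC GGA GCC ACC TAA GCT ACC GCC TTC GTT — ATG at 32, stop TAA at 68 → 39 nt; ATG at 50, stop TAA at 68 → 21 nt.
Frame 3: CAC CGC CCC ACA GAT GTG CTA ACT ATG GAA TGT TGA GAC CTC AGT TAA TGC ATT TCG GAG CCA CCT AAG CTA CCG CCT TCG — ATG at 27, stop TGA at 36 → 12 nt.
Longest ORF is 39 nt in frame 2 (positions 32–70).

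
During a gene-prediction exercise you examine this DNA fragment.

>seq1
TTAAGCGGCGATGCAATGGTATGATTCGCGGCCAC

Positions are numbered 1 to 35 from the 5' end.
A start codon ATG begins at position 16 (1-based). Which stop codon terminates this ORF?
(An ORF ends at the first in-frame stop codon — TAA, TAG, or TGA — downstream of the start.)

Codons from position 16: ATG (16–18), GTA (19–21), TGA (22–24).
The first in-frame stop codon is TGA.

TGA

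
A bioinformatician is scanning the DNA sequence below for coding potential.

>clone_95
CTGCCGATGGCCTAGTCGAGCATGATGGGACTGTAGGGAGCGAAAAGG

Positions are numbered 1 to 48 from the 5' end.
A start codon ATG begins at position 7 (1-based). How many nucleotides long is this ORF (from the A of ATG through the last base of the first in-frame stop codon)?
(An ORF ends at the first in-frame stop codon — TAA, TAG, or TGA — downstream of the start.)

9

Codons from position 7: ATG (7–9), GCC (10–12), TAG (13–15).
TAG is the first in-frame stop; ORF spans 7–15, 9 nucleotides.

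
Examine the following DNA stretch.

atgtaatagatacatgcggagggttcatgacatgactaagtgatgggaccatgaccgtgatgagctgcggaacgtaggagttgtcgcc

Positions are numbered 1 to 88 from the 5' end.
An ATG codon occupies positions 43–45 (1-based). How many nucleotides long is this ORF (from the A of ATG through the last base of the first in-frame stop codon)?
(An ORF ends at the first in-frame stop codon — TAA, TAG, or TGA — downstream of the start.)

Codons from position 43: ATG (43–45), GGA (46–48), CCA (49–51), TGA (52–54).
TGA is the first in-frame stop; ORF spans 43–54, 12 nucleotides.

12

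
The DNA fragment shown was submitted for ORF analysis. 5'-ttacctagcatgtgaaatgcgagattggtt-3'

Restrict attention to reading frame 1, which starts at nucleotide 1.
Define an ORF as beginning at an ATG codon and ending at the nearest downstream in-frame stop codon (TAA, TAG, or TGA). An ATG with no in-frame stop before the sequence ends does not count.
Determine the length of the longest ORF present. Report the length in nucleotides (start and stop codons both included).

Frame 1: TTA CCT AGC ATG TGA AAT GCG AGA TTG GTT — ATG at 10, stop TGA at 13 → 6 nt.
Longest: frame 1, positions 10–15, 6 nt = 2 codons = 1 aa. → 6 nucleotides.

6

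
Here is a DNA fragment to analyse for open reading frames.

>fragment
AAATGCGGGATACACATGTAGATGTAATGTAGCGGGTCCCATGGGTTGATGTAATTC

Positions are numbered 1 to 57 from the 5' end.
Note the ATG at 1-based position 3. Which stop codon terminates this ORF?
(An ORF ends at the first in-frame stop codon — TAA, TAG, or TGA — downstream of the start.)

Codons from position 3: ATG (3–5), CGG (6–8), GAT (9–11), ACA (12–14), CAT (15–17), GTA (18–20), GAT (21–23), GTA (24–26), ATG (27–29), TAG (30–32).
The first in-frame stop codon is TAG.

TAG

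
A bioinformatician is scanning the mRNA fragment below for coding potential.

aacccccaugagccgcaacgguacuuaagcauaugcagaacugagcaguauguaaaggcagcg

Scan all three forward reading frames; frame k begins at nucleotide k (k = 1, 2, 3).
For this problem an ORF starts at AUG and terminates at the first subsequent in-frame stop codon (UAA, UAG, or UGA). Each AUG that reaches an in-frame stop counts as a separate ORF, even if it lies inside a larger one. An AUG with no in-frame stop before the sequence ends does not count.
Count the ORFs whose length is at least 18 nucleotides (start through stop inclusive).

1

Frame 1: AAC CCC CAU GAG CCG CAA CGG UAC UUA AGC AUA UGC AGA ACU GAG CAG UAU GUA AAG GCA GCG — no AUG→stop ORF.
Frame 2: ACC CCC AUG AGC CGC AAC GGU ACU UAA GCA UAU GCA GAA CUG AGC AGU AUG UAA AGG CAG — AUG at 8, stop UAA at 26 → 21 nt; AUG at 50, stop UAA at 53 → 6 nt.
Frame 3: CCC CCA UGA GCC GCA ACG GUA CUU AAG CAU AUG CAG AAC UGA GCA GUA UGU AAA GGC AGC — AUG at 33, stop UGA at 42 → 12 nt.
ORFs ≥ 18 nucleotides: frame 2 8–28 (21 nucleotides). Count = 1.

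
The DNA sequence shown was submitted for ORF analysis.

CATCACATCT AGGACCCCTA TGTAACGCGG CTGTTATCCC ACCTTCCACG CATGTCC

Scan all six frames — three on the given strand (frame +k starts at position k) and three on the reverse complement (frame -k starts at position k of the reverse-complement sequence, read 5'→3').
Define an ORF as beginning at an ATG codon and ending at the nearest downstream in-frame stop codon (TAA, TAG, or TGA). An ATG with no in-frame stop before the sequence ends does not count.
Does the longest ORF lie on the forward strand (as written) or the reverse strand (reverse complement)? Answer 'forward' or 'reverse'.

Reverse complement (5'→3'): GGACATGCGTGGAAGGTGGGATAACAGCCGCGTTACATAGGGGTCCTAGATGTGATG
Frame +1: CAT CAC ATC TAG GAC CCC TAT GTA ACG CGG CTG TTA TCC CAC CTT CCA CGC ATG TCC — no ATG→stop ORF.
Frame +2: ATC ACA TCT AGG ACC CCT ATG TAA CGC GGC TGT TAT CCC ACC TTC CAC GCA TGT — ATG at 20, stop TAA at 23 → 6 nt.
Frame +3: TCA CAT CTA GGA CCC CTA TGT AAC GCG GCT GTT ATC CCA CCT TCC ACG CAT GTC — no ATG→stop ORF.
Frame -1: GGA CAT GCG TGG AAG GTG GGA TAA CAG CCG CGT TAC ATA GGG GTC CTA GAT GTG ATG — no ATG→stop ORF.
Frame -2: GAC ATG CGT GGA AGG TGG GAT AAC AGC CGC GTT ACA TAG GGG TCC TAG ATG TGA — ATG at 5, stop TAG at 38 → 36 nt; ATG at 50, stop TGA at 53 → 6 nt.
Frame -3: ACA TGC GTG GAA GGT GGG ATA ACA GCC GCG TTA CAT AGG GGT CCT AGA TGT GAT — no ATG→stop ORF.
Forward-strand max 6 nt; reverse-strand max 36 nt. The reverse strand has the longer ORF.

reverse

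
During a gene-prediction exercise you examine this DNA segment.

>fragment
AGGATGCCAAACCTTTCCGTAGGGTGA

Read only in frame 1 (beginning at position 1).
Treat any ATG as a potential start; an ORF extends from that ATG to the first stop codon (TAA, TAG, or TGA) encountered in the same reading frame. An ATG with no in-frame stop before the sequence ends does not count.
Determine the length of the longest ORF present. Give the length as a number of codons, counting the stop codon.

8

Frame 1: AGG ATG CCA AAC CTT TCC GTA GGG TGA — ATG at 4, stop TGA at 25 → 24 nt.
Longest: frame 1, positions 4–27, 24 nt = 8 codons = 7 aa. → 8 codons.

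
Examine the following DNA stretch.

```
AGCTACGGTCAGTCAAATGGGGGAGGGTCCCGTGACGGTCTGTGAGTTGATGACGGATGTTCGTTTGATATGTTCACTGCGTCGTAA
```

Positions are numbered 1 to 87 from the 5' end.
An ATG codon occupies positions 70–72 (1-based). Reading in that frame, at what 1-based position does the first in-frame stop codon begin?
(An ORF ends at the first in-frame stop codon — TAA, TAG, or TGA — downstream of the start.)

Codons from position 70: ATG (70–72), TTC (73–75), ACT (76–78), GCG (79–81), TCG (82–84), TAA (85–87).
TAA is a stop codon; it begins at position 85.

85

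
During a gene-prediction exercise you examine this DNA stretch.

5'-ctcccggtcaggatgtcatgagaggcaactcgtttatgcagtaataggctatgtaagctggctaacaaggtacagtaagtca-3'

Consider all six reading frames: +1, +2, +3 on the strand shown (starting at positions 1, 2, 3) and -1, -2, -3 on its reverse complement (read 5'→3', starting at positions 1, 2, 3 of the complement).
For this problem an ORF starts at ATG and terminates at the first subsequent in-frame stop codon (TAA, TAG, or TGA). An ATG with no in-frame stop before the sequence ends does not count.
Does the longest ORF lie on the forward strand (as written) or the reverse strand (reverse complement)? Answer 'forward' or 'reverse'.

Reverse complement (5'→3'): TGACTTACTGTACCTTGTTAGCCAGCTTACATAGCCTATTACTGCATAAACGAGTTGCCTCTCATGACATCCTGACCGGGAG
Frame +1: CTC CCG GTC AGG ATG TCA TGA GAG GCA ACT CGT TTA TGC AGT AAT AGG CTA TGT AAG CTG GCT AAC AAG GTA CAG TAA GTC — ATG at 13, stop TGA at 19 → 9 nt.
Frame +2: TCC CGG TCA GGA TGT CAT GAG AGG CAA CTC GTT TAT GCA GTA ATA GGC TAT GTA AGC TGG CTA ACA AGG TAC AGT AAG TCA — no ATG→stop ORF.
Frame +3: CCC GGT CAG GAT GTC ATG AGA GGC AAC TCG TTT ATG CAG TAA TAG GCT ATG TAA GCT GGC TAA CAA GGT ACA GTA AGT — ATG at 18, stop TAA at 42 → 27 nt; ATG at 36, stop TAA at 42 → 9 nt; ATG at 51, stop TAA at 54 → 6 nt.
Frame -1: TGA CTT ACT GTA CCT TGT TAG CCA GCT TAC ATA GCC TAT TAC TGC ATA AAC GAG TTG CCT CTC ATG ACA TCC TGA CCG GGA — ATG at 64, stop TGA at 73 → 12 nt.
Frame -2: GAC TTA CTG TAC CTT GTT AGC CAG CTT ACA TAG CCT ATT ACT GCA TAA ACG AGT TGC CTC TCA TGA CAT CCT GAC CGG GAG — no ATG→stop ORF.
Frame -3: ACT TAC TGT ACC TTG TTA GCC AGC TTA CAT AGC CTA TTA CTG CAT AAA CGA GTT GCC TCT CAT GAC ATC CTG ACC GGG — no ATG→stop ORF.
Forward-strand max 27 nt; reverse-strand max 12 nt. The forward strand has the longer ORF.

forward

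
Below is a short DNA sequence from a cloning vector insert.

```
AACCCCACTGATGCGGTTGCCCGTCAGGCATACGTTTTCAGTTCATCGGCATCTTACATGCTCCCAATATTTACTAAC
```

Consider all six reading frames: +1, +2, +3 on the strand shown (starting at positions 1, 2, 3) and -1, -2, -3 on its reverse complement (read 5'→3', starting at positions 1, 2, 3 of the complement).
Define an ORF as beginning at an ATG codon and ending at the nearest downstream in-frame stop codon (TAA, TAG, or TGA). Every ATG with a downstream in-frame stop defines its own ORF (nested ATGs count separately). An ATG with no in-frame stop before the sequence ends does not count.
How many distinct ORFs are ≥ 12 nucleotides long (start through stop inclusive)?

1

Reverse complement (5'→3'): GTTAGTAAATATTGGGAGCATGTAAGATGCCGATGAACTGAAAACGTATGCCTGACGGGCAACCGCATCAGTGGGGTT
Frame +1: AAC CCC ACT GAT GCG GTT GCC CGT CAG GCA TAC GTT TTC AGT TCA TCG GCA TCT TAC ATG CTC CCA ATA TTT ACT AAC — no ATG→stop ORF.
Frame +2: ACC CCA CTG ATG CGG TTG CCC GTC AGG CAT ACG TTT TCA GTT CAT CGG CAT CTT ACA TGC TCC CAA TAT TTA CTA — no ATG→stop ORF.
Frame +3: CCC CAC TGA TGC GGT TGC CCG TCA GGC ATA CGT TTT CAG TTC ATC GGC ATC TTA CAT GCT CCC AAT ATT TAC TAA — no ATG→stop ORF.
Frame -1: GTT AGT AAA TAT TGG GAG CAT GTA AGA TGC CGA TGA ACT GAA AAC GTA TGC CTG ACG GGC AAC CGC ATC AGT GGG GTT — no ATG→stop ORF.
Frame -2: TTA GTA AAT ATT GGG AGC ATG TAA GAT GCC GAT GAA CTG AAA ACG TAT GCC TGA CGG GCA ACC GCA TCA GTG GGG — ATG at 20, stop TAA at 23 → 6 nt.
Frame -3: TAG TAA ATA TTG GGA GCA TGT AAG ATG CCG ATG AAC TGA AAA CGT ATG CCT GAC GGG CAA CCG CAT CAG TGG GGT — ATG at 27, stop TGA at 39 → 15 nt; ATG at 33, stop TGA at 39 → 9 nt.
ORFs ≥ 12 nucleotides: frame -3 27–41 (15 nucleotides). Count = 1.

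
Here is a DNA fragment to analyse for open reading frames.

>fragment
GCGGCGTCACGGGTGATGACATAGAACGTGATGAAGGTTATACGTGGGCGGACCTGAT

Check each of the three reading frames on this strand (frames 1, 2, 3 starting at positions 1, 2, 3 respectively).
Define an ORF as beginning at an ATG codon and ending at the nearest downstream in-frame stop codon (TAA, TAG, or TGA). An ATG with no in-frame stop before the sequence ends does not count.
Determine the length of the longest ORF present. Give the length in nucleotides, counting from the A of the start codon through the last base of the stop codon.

Frame 1: GCG GCG TCA CGG GTG ATG ACA TAG AAC GTG ATG AAG GTT ATA CGT GGG CGG ACC TGA — ATG at 16, stop TAG at 22 → 9 nt; ATG at 31, stop TGA at 55 → 27 nt.
Frame 2: CGG CGT CAC GGG TGA TGA CAT AGA ACG TGA TGA AGG TTA TAC GTG GGC GGA CCT GAT — no ATG→stop ORF.
Frame 3: GGC GTC ACG GGT GAT GAC ATA GAA CGT GAT GAA GGT TAT ACG TGG GCG GAC CTG — no ATG→stop ORF.
Longest: frame 1, positions 31–57, 27 nt = 9 codons = 8 aa. → 27 nucleotides.

27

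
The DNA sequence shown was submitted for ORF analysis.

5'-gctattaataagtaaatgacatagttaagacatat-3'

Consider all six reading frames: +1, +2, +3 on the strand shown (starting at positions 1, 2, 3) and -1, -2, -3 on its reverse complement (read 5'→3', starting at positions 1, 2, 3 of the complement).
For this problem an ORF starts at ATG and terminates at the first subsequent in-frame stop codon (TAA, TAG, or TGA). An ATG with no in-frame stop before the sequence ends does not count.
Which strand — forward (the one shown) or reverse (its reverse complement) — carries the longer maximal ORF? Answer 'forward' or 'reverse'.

reverse

Reverse complement (5'→3'): ATATGTCTTAACTATGTCATTTACTTATTAATAGC
Frame +1: GCT ATT AAT AAG TAA ATG ACA TAG TTA AGA CAT — ATG at 16, stop TAG at 22 → 9 nt.
Frame +2: CTA TTA ATA AGT AAA TGA CAT AGT TAA GAC ATA — no ATG→stop ORF.
Frame +3: TAT TAA TAA GTA AAT GAC ATA GTT AAG ACA TAT — no ATG→stop ORF.
Frame -1: ATA TGT CTT AAC TAT GTC ATT TAC TTA TTA ATA — no ATG→stop ORF.
Frame -2: TAT GTC TTA ACT ATG TCA TTT ACT TAT TAA TAG — ATG at 14, stop TAA at 29 → 18 nt.
Frame -3: ATG TCT TAA CTA TGT CAT TTA CTT ATT AAT AGC — ATG at 3, stop TAA at 9 → 9 nt.
Forward-strand max 9 nt; reverse-strand max 18 nt. The reverse strand has the longer ORF.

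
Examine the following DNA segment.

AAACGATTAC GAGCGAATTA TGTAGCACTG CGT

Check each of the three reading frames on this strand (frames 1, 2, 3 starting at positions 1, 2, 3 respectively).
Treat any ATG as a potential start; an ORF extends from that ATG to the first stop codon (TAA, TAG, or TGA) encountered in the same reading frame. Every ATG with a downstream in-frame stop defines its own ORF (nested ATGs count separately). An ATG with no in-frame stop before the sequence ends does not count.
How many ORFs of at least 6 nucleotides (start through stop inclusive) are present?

1

Frame 1: AAA CGA TTA CGA GCG AAT TAT GTA GCA CTG CGT — no ATG→stop ORF.
Frame 2: AAC GAT TAC GAG CGA ATT ATG TAG CAC TGC — ATG at 20, stop TAG at 23 → 6 nt.
Frame 3: ACG ATT ACG AGC GAA TTA TGT AGC ACT GCG — no ATG→stop ORF.
ORFs ≥ 6 nucleotides: frame 2 20–25 (6 nucleotides). Count = 1.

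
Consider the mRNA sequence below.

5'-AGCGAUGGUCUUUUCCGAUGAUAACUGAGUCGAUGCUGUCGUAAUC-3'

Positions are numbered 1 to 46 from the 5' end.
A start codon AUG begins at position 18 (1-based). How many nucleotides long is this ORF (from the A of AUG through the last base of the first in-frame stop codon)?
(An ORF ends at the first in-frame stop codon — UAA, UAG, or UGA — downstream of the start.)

Codons from position 18: AUG (18–20), AUA (21–23), ACU (24–26), GAG (27–29), UCG (30–32), AUG (33–35), CUG (36–38), UCG (39–41), UAA (42–44).
UAA is the first in-frame stop; ORF spans 18–44, 27 nucleotides.

27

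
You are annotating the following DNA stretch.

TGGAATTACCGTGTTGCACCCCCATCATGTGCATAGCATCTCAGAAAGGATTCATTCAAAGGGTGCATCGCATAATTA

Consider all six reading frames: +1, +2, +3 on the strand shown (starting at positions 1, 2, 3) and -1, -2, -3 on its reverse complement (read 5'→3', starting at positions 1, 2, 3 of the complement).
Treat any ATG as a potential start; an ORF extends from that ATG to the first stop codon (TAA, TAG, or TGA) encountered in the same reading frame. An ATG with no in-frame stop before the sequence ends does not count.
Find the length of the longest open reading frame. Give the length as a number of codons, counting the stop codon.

21

Reverse complement (5'→3'): TAATTATGCGATGCACCCTTTGAATGAATCCTTTCTGAGATGCTATGCACATGATGGGGGTGCAACACGGTAATTCCA
Frame +1: TGG AAT TAC CGT GTT GCA CCC CCA TCA TGT GCA TAG CAT CTC AGA AAG GAT TCA TTC AAA GGG TGC ATC GCA TAA TTA — no ATG→stop ORF.
Frame +2: GGA ATT ACC GTG TTG CAC CCC CAT CAT GTG CAT AGC ATC TCA GAA AGG ATT CAT TCA AAG GGT GCA TCG CAT AAT — no ATG→stop ORF.
Frame +3: GAA TTA CCG TGT TGC ACC CCC ATC ATG TGC ATA GCA TCT CAG AAA GGA TTC ATT CAA AGG GTG CAT CGC ATA ATT — no ATG→stop ORF.
Frame -1: TAA TTA TGC GAT GCA CCC TTT GAA TGA ATC CTT TCT GAG ATG CTA TGC ACA TGA TGG GGG TGC AAC ACG GTA ATT CCA — ATG at 40, stop TGA at 52 → 15 nt.
Frame -2: AAT TAT GCG ATG CAC CCT TTG AAT GAA TCC TTT CTG AGA TGC TAT GCA CAT GAT GGG GGT GCA ACA CGG TAA TTC — ATG at 11, stop TAA at 71 → 63 nt.
Frame -3: ATT ATG CGA TGC ACC CTT TGA ATG AAT CCT TTC TGA GAT GCT ATG CAC ATG ATG GGG GTG CAA CAC GGT AAT TCC — ATG at 6, stop TGA at 21 → 18 nt; ATG at 24, stop TGA at 36 → 15 nt.
Longest: frame -2, positions 11–73, 63 nt = 21 codons = 20 aa. → 21 codons.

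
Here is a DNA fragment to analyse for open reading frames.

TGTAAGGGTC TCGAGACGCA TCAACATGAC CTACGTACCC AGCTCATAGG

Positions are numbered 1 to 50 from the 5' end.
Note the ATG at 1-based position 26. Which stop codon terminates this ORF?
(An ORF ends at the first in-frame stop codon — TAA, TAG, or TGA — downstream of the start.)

Codons from position 26: ATG (26–28), ACC (29–31), TAC (32–34), GTA (35–37), CCC (38–40), AGC (41–43), TCA (44–46), TAG (47–49).
The first in-frame stop codon is TAG.

TAG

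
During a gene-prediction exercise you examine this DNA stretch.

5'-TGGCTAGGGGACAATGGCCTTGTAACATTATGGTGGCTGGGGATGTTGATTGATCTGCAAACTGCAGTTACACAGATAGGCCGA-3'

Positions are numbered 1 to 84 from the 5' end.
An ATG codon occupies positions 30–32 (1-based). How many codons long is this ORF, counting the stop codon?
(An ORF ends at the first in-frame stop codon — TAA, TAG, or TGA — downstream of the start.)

Codons from position 30: ATG (30–32), GTG (33–35), GCT (36–38), GGG (39–41), GAT (42–44), GTT (45–47), GAT (48–50), TGA (51–53).
TGA is the first in-frame stop; that's 8 codons including the stop.

8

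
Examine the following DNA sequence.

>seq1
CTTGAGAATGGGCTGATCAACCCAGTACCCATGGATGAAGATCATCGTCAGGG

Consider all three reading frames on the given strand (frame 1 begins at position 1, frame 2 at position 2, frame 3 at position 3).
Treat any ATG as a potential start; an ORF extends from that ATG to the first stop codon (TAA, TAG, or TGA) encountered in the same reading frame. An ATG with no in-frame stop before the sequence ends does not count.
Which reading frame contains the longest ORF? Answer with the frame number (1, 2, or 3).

2

Frame 1: CTT GAG AAT GGG CTG ATC AAC CCA GTA CCC ATG GAT GAA GAT CAT CGT CAG — no ATG→stop ORF.
Frame 2: TTG AGA ATG GGC TGA TCA ACC CAG TAC CCA TGG ATG AAG ATC ATC GTC AGG — ATG at 8, stop TGA at 14 → 9 nt.
Frame 3: TGA GAA TGG GCT GAT CAA CCC AGT ACC CAT GGA TGA AGA TCA TCG TCA GGG — no ATG→stop ORF.
Longest ORF is 9 nt in frame 2 (positions 8–16).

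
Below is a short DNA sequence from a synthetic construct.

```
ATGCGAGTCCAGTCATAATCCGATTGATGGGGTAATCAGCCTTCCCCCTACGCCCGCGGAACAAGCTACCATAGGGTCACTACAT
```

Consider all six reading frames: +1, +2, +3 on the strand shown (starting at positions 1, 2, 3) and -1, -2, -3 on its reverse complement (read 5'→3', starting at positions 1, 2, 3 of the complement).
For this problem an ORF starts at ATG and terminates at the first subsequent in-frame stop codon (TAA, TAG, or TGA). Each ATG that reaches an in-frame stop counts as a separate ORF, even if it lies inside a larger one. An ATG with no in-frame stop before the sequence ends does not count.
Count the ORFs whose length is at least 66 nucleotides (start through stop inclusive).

0

Reverse complement (5'→3'): ATGTAGTGACCCTATGGTAGCTTGTTCCGCGGGCGTAGGGGGAAGGCTGATTACCCCATCAATCGGATTATGACTGGACTCGCAT
Frame +1: ATG CGA GTC CAG TCA TAA TCC GAT TGA TGG GGT AAT CAG CCT TCC CCC TAC GCC CGC GGA ACA AGC TAC CAT AGG GTC ACT ACA — ATG at 1, stop TAA at 16 → 18 nt.
Frame +2: TGC GAG TCC AGT CAT AAT CCG ATT GAT GGG GTA ATC AGC CTT CCC CCT ACG CCC GCG GAA CAA GCT ACC ATA GGG TCA CTA CAT — no ATG→stop ORF.
Frame +3: GCG AGT CCA GTC ATA ATC CGA TTG ATG GGG TAA TCA GCC TTC CCC CTA CGC CCG CGG AAC AAG CTA CCA TAG GGT CAC TAC — ATG at 27, stop TAA at 33 → 9 nt.
Frame -1: ATG TAG TGA CCC TAT GGT AGC TTG TTC CGC GGG CGT AGG GGG AAG GCT GAT TAC CCC ATC AAT CGG ATT ATG ACT GGA CTC GCA — ATG at 1, stop TAG at 4 → 6 nt.
Frame -2: TGT AGT GAC CCT ATG GTA GCT TGT TCC GCG GGC GTA GGG GGA AGG CTG ATT ACC CCA TCA ATC GGA TTA TGA CTG GAC TCG CAT — ATG at 14, stop TGA at 71 → 60 nt.
Frame -3: GTA GTG ACC CTA TGG TAG CTT GTT CCG CGG GCG TAG GGG GAA GGC TGA TTA CCC CAT CAA TCG GAT TAT GAC TGG ACT CGC — no ATG→stop ORF.
No ORF reaches 66 nucleotides. Count = 0.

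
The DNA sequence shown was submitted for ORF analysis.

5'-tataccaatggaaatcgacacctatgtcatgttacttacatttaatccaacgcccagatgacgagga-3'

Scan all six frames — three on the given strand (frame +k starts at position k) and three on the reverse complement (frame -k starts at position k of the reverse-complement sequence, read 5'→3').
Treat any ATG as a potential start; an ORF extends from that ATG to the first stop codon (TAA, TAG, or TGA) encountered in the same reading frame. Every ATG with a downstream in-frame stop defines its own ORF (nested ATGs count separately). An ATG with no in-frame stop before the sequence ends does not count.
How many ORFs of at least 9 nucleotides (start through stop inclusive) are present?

Reverse complement (5'→3'): TCCTCGTCATCTGGGCGTTGGATTAAATGTAAGTAACATGACATAGGTGTCGATTTCCATTGGTATA
Frame +1: TAT ACC AAT GGA AAT CGA CAC CTA TGT CAT GTT ACT TAC ATT TAA TCC AAC GCC CAG ATG ACG AGG — no ATG→stop ORF.
Frame +2: ATA CCA ATG GAA ATC GAC ACC TAT GTC ATG TTA CTT ACA TTT AAT CCA ACG CCC AGA TGA CGA GGA — ATG at 8, stop TGA at 59 → 54 nt; ATG at 29, stop TGA at 59 → 33 nt.
Frame +3: TAC CAA TGG AAA TCG ACA CCT ATG TCA TGT TAC TTA CAT TTA ATC CAA CGC CCA GAT GAC GAG — no ATG→stop ORF.
Frame -1: TCC TCG TCA TCT GGG CGT TGG ATT AAA TGT AAG TAA CAT GAC ATA GGT GTC GAT TTC CAT TGG TAT — no ATG→stop ORF.
Frame -2: CCT CGT CAT CTG GGC GTT GGA TTA AAT GTA AGT AAC ATG ACA TAG GTG TCG ATT TCC ATT GGT ATA — ATG at 38, stop TAG at 44 → 9 nt.
Frame -3: CTC GTC ATC TGG GCG TTG GAT TAA ATG TAA GTA ACA TGA CAT AGG TGT CGA TTT CCA TTG GTA — ATG at 27, stop TAA at 30 → 6 nt.
ORFs ≥ 9 nucleotides: frame +2 8–61 (54 nucleotides), frame +2 29–61 (33 nucleotides), frame -2 38–46 (9 nucleotides). Count = 3.

3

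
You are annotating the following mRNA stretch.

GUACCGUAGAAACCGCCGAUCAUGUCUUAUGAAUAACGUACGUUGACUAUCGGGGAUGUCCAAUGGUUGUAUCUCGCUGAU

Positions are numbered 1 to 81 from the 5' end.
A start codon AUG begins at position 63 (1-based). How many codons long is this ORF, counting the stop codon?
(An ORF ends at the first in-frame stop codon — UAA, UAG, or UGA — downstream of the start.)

6

Codons from position 63: AUG (63–65), GUU (66–68), GUA (69–71), UCU (72–74), CGC (75–77), UGA (78–80).
UGA is the first in-frame stop; that's 6 codons including the stop.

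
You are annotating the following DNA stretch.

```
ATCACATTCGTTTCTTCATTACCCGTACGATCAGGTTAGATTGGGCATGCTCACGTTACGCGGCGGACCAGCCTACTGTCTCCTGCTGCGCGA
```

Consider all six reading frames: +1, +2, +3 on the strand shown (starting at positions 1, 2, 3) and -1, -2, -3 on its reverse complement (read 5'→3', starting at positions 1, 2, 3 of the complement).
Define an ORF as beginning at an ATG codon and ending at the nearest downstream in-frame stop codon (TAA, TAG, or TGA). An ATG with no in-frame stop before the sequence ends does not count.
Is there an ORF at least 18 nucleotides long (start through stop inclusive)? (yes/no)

yes

Reverse complement (5'→3'): TCGCGCAGCAGGAGACAGTAGGCTGGTCCGCCGCGTAACGTGAGCATGCCCAATCTAACCTGATCGTACGGGTAATGAAGAAACGAATGTGAT
Frame +1: ATC ACA TTC GTT TCT TCA TTA CCC GTA CGA TCA GGT TAG ATT GGG CAT GCT CAC GTT ACG CGG CGG ACC AGC CTA CTG TCT CCT GCT GCG CGA — no ATG→stop ORF.
Frame +2: TCA CAT TCG TTT CTT CAT TAC CCG TAC GAT CAG GTT AGA TTG GGC ATG CTC ACG TTA CGC GGC GGA CCA GCC TAC TGT CTC CTG CTG CGC — no ATG→stop ORF.
Frame +3: CAC ATT CGT TTC TTC ATT ACC CGT ACG ATC AGG TTA GAT TGG GCA TGC TCA CGT TAC GCG GCG GAC CAG CCT ACT GTC TCC TGC TGC GCG — no ATG→stop ORF.
Frame -1: TCG CGC AGC AGG AGA CAG TAG GCT GGT CCG CCG CGT AAC GTG AGC ATG CCC AAT CTA ACC TGA TCG TAC GGG TAA TGA AGA AAC GAA TGT GAT — ATG at 46, stop TGA at 61 → 18 nt.
Frame -2: CGC GCA GCA GGA GAC AGT AGG CTG GTC CGC CGC GTA ACG TGA GCA TGC CCA ATC TAA CCT GAT CGT ACG GGT AAT GAA GAA ACG AAT GTG — no ATG→stop ORF.
Frame -3: GCG CAG CAG GAG ACA GTA GGC TGG TCC GCC GCG TAA CGT GAG CAT GCC CAA TCT AAC CTG ATC GTA CGG GTA ATG AAG AAA CGA ATG TGA — ATG at 75, stop TGA at 90 → 18 nt; ATG at 87, stop TGA at 90 → 6 nt.
Frame -1 has an ORF of 18 nucleotides (positions 46–63) ≥ 18, so yes.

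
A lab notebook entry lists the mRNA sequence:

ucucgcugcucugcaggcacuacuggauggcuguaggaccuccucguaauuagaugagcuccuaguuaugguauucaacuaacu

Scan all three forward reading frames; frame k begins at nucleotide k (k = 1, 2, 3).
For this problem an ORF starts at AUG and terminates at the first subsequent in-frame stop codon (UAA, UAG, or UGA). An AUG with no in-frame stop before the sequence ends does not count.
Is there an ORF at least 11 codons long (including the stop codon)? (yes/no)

no

Frame 1: UCU CGC UGC UCU GCA GGC ACU ACU GGA UGG CUG UAG GAC CUC CUC GUA AUU AGA UGA GCU CCU AGU UAU GGU AUU CAA CUA ACU — no AUG→stop ORF.
Frame 2: CUC GCU GCU CUG CAG GCA CUA CUG GAU GGC UGU AGG ACC UCC UCG UAA UUA GAU GAG CUC CUA GUU AUG GUA UUC AAC UAA — AUG at 68, stop UAA at 80 → 15 nt.
Frame 3: UCG CUG CUC UGC AGG CAC UAC UGG AUG GCU GUA GGA CCU CCU CGU AAU UAG AUG AGC UCC UAG UUA UGG UAU UCA ACU AAC — AUG at 27, stop UAG at 51 → 27 nt; AUG at 54, stop UAG at 63 → 12 nt.
Largest ORF found is 9 codons < 11, so no.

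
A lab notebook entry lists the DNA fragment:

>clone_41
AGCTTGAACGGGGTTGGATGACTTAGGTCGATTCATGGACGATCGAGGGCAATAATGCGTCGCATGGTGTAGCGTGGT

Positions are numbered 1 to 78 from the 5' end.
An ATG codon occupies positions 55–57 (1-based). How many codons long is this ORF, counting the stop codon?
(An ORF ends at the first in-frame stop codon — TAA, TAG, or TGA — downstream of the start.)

6

Codons from position 55: ATG (55–57), CGT (58–60), CGC (61–63), ATG (64–66), GTG (67–69), TAG (70–72).
TAG is the first in-frame stop; that's 6 codons including the stop.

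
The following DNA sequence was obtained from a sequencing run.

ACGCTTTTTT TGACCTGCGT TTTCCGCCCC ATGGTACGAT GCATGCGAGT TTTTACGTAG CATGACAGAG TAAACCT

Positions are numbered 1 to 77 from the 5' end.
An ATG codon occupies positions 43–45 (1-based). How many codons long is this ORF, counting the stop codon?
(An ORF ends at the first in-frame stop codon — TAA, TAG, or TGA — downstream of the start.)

6

Codons from position 43: ATG (43–45), CGA (46–48), GTT (49–51), TTT (52–54), ACG (55–57), TAG (58–60).
TAG is the first in-frame stop; that's 6 codons including the stop.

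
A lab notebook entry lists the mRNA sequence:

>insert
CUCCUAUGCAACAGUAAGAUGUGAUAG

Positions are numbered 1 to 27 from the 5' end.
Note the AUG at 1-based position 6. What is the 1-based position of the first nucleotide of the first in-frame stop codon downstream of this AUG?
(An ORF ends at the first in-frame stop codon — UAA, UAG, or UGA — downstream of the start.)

Codons from position 6: AUG (6–8), CAA (9–11), CAG (12–14), UAA (15–17).
UAA is a stop codon; it begins at position 15.

15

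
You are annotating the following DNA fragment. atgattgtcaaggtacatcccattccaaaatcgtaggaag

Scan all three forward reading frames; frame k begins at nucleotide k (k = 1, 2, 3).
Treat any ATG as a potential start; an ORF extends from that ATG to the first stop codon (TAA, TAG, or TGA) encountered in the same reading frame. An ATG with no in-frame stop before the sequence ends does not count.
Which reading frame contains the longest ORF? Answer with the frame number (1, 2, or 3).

Frame 1: ATG ATT GTC AAG GTA CAT CCC ATT CCA AAA TCG TAG GAA — ATG at 1, stop TAG at 34 → 36 nt.
Frame 2: TGA TTG TCA AGG TAC ATC CCA TTC CAA AAT CGT AGG AAG — no ATG→stop ORF.
Frame 3: GAT TGT CAA GGT ACA TCC CAT TCC AAA ATC GTA GGA — no ATG→stop ORF.
Longest ORF is 36 nt in frame 1 (positions 1–36).

1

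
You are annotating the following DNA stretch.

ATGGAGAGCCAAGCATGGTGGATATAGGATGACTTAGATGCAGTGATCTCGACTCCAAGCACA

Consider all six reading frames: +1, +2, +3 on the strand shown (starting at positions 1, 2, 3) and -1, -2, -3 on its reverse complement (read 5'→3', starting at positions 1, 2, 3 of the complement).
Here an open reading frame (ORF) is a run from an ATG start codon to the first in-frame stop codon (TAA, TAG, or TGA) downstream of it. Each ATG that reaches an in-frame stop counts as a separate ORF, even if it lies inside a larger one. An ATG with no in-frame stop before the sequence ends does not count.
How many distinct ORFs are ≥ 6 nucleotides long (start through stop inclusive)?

4

Reverse complement (5'→3'): TGTGCTTGGAGTCGAGATCACTGCATCTAAGTCATCCTATATCCACCATGCTTGGCTCTCCAT
Frame +1: ATG GAG AGC CAA GCA TGG TGG ATA TAG GAT GAC TTA GAT GCA GTG ATC TCG ACT CCA AGC ACA — ATG at 1, stop TAG at 25 → 27 nt.
Frame +2: TGG AGA GCC AAG CAT GGT GGA TAT AGG ATG ACT TAG ATG CAG TGA TCT CGA CTC CAA GCA — ATG at 29, stop TAG at 35 → 9 nt; ATG at 38, stop TGA at 44 → 9 nt.
Frame +3: GGA GAG CCA AGC ATG GTG GAT ATA GGA TGA CTT AGA TGC AGT GAT CTC GAC TCC AAG CAC — ATG at 15, stop TGA at 30 → 18 nt.
Frame -1: TGT GCT TGG AGT CGA GAT CAC TGC ATC TAA GTC ATC CTA TAT CCA CCA TGC TTG GCT CTC CAT — no ATG→stop ORF.
Frame -2: GTG CTT GGA GTC GAG ATC ACT GCA TCT AAG TCA TCC TAT ATC CAC CAT GCT TGG CTC TCC — no ATG→stop ORF.
Frame -3: TGC TTG GAG TCG AGA TCA CTG CAT CTA AGT CAT CCT ATA TCC ACC ATG CTT GGC TCT CCA — no ATG→stop ORF.
ORFs ≥ 6 nucleotides: frame +1 1–27 (27 nucleotides), frame +2 29–37 (9 nucleotides), frame +2 38–46 (9 nucleotides), frame +3 15–32 (18 nucleotides). Count = 4.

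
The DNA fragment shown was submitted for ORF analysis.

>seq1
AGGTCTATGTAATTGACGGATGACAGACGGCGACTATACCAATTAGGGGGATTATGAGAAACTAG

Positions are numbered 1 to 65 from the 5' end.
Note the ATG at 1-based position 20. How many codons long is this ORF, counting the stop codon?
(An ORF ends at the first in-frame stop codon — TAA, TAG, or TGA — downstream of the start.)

Codons from position 20: ATG (20–22), ACA (23–25), GAC (26–28), GGC (29–31), GAC (32–34), TAT (35–37), ACC (38–40), AAT (41–43), TAG (44–46).
TAG is the first in-frame stop; that's 9 codons including the stop.

9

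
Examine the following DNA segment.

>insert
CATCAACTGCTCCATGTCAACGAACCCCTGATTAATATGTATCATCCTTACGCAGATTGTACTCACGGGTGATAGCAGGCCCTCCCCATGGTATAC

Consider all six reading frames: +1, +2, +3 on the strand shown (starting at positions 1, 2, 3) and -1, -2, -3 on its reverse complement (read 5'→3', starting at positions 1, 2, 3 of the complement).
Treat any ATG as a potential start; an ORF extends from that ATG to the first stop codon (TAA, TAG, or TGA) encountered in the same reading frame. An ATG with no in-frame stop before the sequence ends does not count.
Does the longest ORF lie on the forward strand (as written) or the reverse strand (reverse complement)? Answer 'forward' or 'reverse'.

Reverse complement (5'→3'): GTATACCATGGGGAGGGCCTGCTATCACCCGTGAGTACAATCTGCGTAAGGATGATACATATTAATCAGGGGTTCGTTGACATGGAGCAGTTGATG
Frame +1: CAT CAA CTG CTC CAT GTC AAC GAA CCC CTG ATT AAT ATG TAT CAT CCT TAC GCA GAT TGT ACT CAC GGG TGA TAG CAG GCC CTC CCC ATG GTA TAC — ATG at 37, stop TGA at 70 → 36 nt.
Frame +2: ATC AAC TGC TCC ATG TCA ACG AAC CCC TGA TTA ATA TGT ATC ATC CTT ACG CAG ATT GTA CTC ACG GGT GAT AGC AGG CCC TCC CCA TGG TAT — ATG at 14, stop TGA at 29 → 18 nt.
Frame +3: TCA ACT GCT CCA TGT CAA CGA ACC CCT GAT TAA TAT GTA TCA TCC TTA CGC AGA TTG TAC TCA CGG GTG ATA GCA GGC CCT CCC CAT GGT ATA — no ATG→stop ORF.
Frame -1: GTA TAC CAT GGG GAG GGC CTG CTA TCA CCC GTG AGT ACA ATC TGC GTA AGG ATG ATA CAT ATT AAT CAG GGG TTC GTT GAC ATG GAG CAG TTG ATG — no ATG→stop ORF.
Frame -2: TAT ACC ATG GGG AGG GCC TGC TAT CAC CCG TGA GTA CAA TCT GCG TAA GGA TGA TAC ATA TTA ATC AGG GGT TCG TTG ACA TGG AGC AGT TGA — ATG at 8, stop TGA at 32 → 27 nt.
Frame -3: ATA CCA TGG GGA GGG CCT GCT ATC ACC CGT GAG TAC AAT CTG CGT AAG GAT GAT ACA TAT TAA TCA GGG GTT CGT TGA CAT GGA GCA GTT GAT — no ATG→stop ORF.
Forward-strand max 36 nt; reverse-strand max 27 nt. The forward strand has the longer ORF.

forward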